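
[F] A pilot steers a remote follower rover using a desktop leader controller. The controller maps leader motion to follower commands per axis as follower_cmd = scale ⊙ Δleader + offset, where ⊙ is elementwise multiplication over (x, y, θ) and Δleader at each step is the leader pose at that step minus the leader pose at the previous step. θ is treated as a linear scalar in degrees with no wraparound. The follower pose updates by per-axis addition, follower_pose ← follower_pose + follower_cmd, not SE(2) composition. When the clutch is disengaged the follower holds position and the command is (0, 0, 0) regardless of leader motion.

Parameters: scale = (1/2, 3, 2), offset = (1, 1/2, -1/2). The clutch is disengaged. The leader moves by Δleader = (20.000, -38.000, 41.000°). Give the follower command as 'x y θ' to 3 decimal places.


clutch disengaged → follower holds; cmd = (0, 0, 0)

0.000 0.000 0.000


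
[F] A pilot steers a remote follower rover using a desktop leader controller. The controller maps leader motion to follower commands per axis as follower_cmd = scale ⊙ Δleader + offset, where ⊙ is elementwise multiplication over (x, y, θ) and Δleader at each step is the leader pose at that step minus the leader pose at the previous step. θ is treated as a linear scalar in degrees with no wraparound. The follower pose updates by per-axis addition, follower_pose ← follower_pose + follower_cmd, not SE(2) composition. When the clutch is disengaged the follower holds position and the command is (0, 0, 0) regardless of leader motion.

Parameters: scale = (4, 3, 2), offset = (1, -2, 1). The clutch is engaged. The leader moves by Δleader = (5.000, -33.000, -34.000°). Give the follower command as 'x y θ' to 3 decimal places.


21.000 -101.000 -67.000

axis x: 4·5.000 + 1 = 21.000
axis y: 3·-33.000 + -2 = -101.000
axis θ: 2·-34.000 + 1 = -67.000


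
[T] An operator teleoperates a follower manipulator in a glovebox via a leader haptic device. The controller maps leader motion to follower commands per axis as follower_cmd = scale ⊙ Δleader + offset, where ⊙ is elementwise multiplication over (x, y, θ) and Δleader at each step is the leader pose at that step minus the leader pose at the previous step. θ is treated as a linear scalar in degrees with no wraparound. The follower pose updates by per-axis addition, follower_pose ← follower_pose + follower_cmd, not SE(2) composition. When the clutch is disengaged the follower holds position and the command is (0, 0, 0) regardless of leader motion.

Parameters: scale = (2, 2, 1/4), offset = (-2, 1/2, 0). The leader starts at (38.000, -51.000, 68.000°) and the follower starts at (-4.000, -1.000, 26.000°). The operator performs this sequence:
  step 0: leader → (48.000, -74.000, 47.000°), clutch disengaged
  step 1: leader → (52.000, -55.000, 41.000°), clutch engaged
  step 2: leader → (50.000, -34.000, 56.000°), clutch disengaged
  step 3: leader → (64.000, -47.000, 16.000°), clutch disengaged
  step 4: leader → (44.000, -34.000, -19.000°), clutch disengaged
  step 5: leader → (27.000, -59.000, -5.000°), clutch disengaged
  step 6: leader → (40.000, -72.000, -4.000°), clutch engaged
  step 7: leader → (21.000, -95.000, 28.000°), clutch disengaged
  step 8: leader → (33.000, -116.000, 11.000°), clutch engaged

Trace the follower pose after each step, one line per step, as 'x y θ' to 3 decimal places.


-4.000 -1.000 26.000
2.000 37.500 24.500
2.000 37.500 24.500
2.000 37.500 24.500
2.000 37.500 24.500
2.000 37.500 24.500
26.000 12.000 24.750
26.000 12.000 24.750
48.000 -29.500 20.500

step 0: Δleader=(10.000, -23.000, -21.000°), disengaged; cmd=(0,0,0) → follower holds at (-4.000, -1.000, 26.000°)
step 1: Δleader=(4.000, 19.000, -6.000°), engaged; cmd=(6.000, 38.500, -1.500°) → follower=(2.000, 37.500, 24.500°)
step 2: Δleader=(-2.000, 21.000, 15.000°), disengaged; cmd=(0,0,0) → follower holds at (2.000, 37.500, 24.500°)
step 3: Δleader=(14.000, -13.000, -40.000°), disengaged; cmd=(0,0,0) → follower holds at (2.000, 37.500, 24.500°)
step 4: Δleader=(-20.000, 13.000, -35.000°), disengaged; cmd=(0,0,0) → follower holds at (2.000, 37.500, 24.500°)
step 5: Δleader=(-17.000, -25.000, 14.000°), disengaged; cmd=(0,0,0) → follower holds at (2.000, 37.500, 24.500°)
step 6: Δleader=(13.000, -13.000, 1.000°), engaged; cmd=(24.000, -25.500, 0.250°) → follower=(26.000, 12.000, 24.750°)
step 7: Δleader=(-19.000, -23.000, 32.000°), disengaged; cmd=(0,0,0) → follower holds at (26.000, 12.000, 24.750°)
step 8: Δleader=(12.000, -21.000, -17.000°), engaged; cmd=(22.000, -41.500, -4.250°) → follower=(48.000, -29.500, 20.500°)


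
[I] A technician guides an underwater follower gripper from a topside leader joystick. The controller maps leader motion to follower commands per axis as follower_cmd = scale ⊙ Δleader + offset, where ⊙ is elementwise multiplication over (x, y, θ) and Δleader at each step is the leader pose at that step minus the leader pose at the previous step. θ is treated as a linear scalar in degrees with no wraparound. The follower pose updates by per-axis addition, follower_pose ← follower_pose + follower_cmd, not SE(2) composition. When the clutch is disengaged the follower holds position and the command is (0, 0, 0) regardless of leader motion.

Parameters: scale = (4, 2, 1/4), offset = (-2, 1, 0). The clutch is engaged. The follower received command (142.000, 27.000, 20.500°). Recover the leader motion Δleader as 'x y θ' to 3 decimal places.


axis x: (142.000 − -2) / (4) = 36.000
axis y: (27.000 − 1) / (2) = 13.000
axis θ: (20.500 − 0) / (1/4) = 82.000

36.000 13.000 82.000


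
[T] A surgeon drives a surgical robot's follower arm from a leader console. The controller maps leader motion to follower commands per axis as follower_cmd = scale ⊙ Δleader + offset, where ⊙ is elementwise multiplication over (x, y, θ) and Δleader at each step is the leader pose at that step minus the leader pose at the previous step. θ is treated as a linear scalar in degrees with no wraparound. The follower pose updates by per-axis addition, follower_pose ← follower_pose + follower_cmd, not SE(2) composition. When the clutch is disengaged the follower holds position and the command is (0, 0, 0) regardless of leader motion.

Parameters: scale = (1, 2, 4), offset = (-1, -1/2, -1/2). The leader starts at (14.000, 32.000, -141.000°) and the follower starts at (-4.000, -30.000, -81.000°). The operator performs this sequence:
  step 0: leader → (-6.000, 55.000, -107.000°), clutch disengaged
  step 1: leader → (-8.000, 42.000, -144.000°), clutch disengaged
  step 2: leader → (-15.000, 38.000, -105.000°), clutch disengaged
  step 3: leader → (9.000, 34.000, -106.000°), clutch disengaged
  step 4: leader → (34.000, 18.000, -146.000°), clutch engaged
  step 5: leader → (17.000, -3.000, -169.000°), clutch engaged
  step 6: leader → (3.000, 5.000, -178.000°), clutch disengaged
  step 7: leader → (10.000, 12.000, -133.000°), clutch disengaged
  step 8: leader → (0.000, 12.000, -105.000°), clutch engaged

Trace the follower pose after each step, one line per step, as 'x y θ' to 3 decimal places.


step 0: Δleader=(-20.000, 23.000, 34.000°), disengaged; cmd=(0,0,0) → follower holds at (-4.000, -30.000, -81.000°)
step 1: Δleader=(-2.000, -13.000, -37.000°), disengaged; cmd=(0,0,0) → follower holds at (-4.000, -30.000, -81.000°)
step 2: Δleader=(-7.000, -4.000, 39.000°), disengaged; cmd=(0,0,0) → follower holds at (-4.000, -30.000, -81.000°)
step 3: Δleader=(24.000, -4.000, -1.000°), disengaged; cmd=(0,0,0) → follower holds at (-4.000, -30.000, -81.000°)
step 4: Δleader=(25.000, -16.000, -40.000°), engaged; cmd=(24.000, -32.500, -160.500°) → follower=(20.000, -62.500, -241.500°)
step 5: Δleader=(-17.000, -21.000, -23.000°), engaged; cmd=(-18.000, -42.500, -92.500°) → follower=(2.000, -105.000, -334.000°)
step 6: Δleader=(-14.000, 8.000, -9.000°), disengaged; cmd=(0,0,0) → follower holds at (2.000, -105.000, -334.000°)
step 7: Δleader=(7.000, 7.000, 45.000°), disengaged; cmd=(0,0,0) → follower holds at (2.000, -105.000, -334.000°)
step 8: Δleader=(-10.000, 0.000, 28.000°), engaged; cmd=(-11.000, -0.500, 111.500°) → follower=(-9.000, -105.500, -222.500°)

-4.000 -30.000 -81.000
-4.000 -30.000 -81.000
-4.000 -30.000 -81.000
-4.000 -30.000 -81.000
20.000 -62.500 -241.500
2.000 -105.000 -334.000
2.000 -105.000 -334.000
2.000 -105.000 -334.000
-9.000 -105.500 -222.500


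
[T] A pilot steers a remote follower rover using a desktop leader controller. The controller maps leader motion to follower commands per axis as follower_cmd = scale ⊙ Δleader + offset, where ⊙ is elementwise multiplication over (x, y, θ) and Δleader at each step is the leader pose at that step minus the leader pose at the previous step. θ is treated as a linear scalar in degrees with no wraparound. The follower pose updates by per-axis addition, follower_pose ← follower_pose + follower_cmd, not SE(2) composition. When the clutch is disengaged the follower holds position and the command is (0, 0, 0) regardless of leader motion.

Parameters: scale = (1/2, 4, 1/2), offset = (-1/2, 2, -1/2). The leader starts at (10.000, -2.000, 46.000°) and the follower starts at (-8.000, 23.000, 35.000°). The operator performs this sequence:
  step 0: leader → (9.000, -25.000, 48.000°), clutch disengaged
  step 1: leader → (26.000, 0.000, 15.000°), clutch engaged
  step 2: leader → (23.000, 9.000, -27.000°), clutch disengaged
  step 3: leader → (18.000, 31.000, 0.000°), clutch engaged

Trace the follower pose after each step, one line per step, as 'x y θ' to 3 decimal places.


step 0: Δleader=(-1.000, -23.000, 2.000°), disengaged; cmd=(0,0,0) → follower holds at (-8.000, 23.000, 35.000°)
step 1: Δleader=(17.000, 25.000, -33.000°), engaged; cmd=(8.000, 102.000, -17.000°) → follower=(0.000, 125.000, 18.000°)
step 2: Δleader=(-3.000, 9.000, -42.000°), disengaged; cmd=(0,0,0) → follower holds at (0.000, 125.000, 18.000°)
step 3: Δleader=(-5.000, 22.000, 27.000°), engaged; cmd=(-3.000, 90.000, 13.000°) → follower=(-3.000, 215.000, 31.000°)

-8.000 23.000 35.000
0.000 125.000 18.000
0.000 125.000 18.000
-3.000 215.000 31.000


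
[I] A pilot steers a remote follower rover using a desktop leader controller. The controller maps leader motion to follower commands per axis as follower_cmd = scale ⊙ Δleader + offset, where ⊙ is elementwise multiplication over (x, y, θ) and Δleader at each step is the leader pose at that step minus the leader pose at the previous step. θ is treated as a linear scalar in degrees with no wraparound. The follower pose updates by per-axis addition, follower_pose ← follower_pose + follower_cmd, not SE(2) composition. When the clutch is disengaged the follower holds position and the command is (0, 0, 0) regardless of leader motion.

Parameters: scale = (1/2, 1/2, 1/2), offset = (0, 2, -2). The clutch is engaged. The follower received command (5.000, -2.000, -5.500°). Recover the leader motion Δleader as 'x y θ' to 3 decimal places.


axis x: (5.000 − 0) / (1/2) = 10.000
axis y: (-2.000 − 2) / (1/2) = -8.000
axis θ: (-5.500 − -2) / (1/2) = -7.000

10.000 -8.000 -7.000


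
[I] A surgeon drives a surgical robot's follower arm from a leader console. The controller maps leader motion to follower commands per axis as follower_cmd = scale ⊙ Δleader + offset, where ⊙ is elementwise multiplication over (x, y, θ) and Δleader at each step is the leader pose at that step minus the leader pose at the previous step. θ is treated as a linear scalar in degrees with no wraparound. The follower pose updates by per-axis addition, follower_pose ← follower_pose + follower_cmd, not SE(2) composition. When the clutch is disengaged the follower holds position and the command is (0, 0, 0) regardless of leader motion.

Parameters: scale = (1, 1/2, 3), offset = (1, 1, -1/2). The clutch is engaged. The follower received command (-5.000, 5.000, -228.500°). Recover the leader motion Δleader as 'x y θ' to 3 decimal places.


axis x: (-5.000 − 1) / (1) = -6.000
axis y: (5.000 − 1) / (1/2) = 8.000
axis θ: (-228.500 − -1/2) / (3) = -76.000

-6.000 8.000 -76.000


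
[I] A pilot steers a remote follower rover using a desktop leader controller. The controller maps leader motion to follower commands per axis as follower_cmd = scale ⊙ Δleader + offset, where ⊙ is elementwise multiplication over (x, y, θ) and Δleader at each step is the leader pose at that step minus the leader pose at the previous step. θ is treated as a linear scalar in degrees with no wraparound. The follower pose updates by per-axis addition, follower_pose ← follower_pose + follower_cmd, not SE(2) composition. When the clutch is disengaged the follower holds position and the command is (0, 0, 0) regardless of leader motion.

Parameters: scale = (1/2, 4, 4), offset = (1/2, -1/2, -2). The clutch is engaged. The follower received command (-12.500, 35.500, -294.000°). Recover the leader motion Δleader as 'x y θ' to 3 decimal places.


-26.000 9.000 -73.000

axis x: (-12.500 − 1/2) / (1/2) = -26.000
axis y: (35.500 − -1/2) / (4) = 9.000
axis θ: (-294.000 − -2) / (4) = -73.000


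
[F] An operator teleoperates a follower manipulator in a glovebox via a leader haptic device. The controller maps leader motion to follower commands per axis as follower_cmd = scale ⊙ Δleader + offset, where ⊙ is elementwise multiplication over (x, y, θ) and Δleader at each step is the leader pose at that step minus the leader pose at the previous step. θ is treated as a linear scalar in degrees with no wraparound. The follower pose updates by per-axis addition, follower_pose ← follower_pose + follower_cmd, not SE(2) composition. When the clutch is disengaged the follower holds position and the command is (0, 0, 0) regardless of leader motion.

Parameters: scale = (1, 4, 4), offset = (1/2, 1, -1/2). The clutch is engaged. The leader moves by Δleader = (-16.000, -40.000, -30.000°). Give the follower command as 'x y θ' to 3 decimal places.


-15.500 -159.000 -120.500

axis x: 1·-16.000 + 1/2 = -15.500
axis y: 4·-40.000 + 1 = -159.000
axis θ: 4·-30.000 + -1/2 = -120.500


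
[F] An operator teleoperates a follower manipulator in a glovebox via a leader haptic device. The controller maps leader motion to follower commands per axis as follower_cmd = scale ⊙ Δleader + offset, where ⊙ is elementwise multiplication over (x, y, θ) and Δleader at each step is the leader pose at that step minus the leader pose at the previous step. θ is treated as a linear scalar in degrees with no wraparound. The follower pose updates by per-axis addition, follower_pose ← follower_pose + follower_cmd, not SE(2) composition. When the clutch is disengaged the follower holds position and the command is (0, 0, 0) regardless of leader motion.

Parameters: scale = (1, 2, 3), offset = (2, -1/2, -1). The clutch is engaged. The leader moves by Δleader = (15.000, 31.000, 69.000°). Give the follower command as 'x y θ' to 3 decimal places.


axis x: 1·15.000 + 2 = 17.000
axis y: 2·31.000 + -1/2 = 61.500
axis θ: 3·69.000 + -1 = 206.000

17.000 61.500 206.000


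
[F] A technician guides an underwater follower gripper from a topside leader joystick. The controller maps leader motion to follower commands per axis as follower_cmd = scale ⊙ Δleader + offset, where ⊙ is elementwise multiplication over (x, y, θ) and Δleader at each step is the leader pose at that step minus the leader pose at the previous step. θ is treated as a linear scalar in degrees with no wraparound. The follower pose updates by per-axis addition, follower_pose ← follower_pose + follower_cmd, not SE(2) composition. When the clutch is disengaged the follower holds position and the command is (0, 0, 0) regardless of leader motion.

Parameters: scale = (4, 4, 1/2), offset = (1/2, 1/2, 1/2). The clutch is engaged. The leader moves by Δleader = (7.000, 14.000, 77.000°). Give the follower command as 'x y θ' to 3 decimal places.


axis x: 4·7.000 + 1/2 = 28.500
axis y: 4·14.000 + 1/2 = 56.500
axis θ: 1/2·77.000 + 1/2 = 39.000

28.500 56.500 39.000


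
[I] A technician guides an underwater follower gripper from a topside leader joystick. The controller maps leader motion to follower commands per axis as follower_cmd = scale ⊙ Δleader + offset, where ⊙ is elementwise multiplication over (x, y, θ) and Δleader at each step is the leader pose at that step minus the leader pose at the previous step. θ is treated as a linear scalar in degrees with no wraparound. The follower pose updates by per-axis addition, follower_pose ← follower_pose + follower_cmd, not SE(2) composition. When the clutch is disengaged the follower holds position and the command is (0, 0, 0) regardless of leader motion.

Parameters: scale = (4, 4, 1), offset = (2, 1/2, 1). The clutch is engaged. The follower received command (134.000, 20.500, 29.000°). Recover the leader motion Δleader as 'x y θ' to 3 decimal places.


33.000 5.000 28.000

axis x: (134.000 − 2) / (4) = 33.000
axis y: (20.500 − 1/2) / (4) = 5.000
axis θ: (29.000 − 1) / (1) = 28.000


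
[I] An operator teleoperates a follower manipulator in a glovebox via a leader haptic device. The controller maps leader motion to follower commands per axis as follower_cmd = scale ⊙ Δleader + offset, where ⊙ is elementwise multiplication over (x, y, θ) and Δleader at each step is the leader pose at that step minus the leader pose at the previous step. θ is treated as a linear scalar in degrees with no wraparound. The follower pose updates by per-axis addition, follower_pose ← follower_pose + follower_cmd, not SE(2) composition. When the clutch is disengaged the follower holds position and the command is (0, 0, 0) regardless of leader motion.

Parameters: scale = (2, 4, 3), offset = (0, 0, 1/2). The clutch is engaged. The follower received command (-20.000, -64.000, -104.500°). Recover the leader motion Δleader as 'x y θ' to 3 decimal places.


-10.000 -16.000 -35.000

axis x: (-20.000 − 0) / (2) = -10.000
axis y: (-64.000 − 0) / (4) = -16.000
axis θ: (-104.500 − 1/2) / (3) = -35.000


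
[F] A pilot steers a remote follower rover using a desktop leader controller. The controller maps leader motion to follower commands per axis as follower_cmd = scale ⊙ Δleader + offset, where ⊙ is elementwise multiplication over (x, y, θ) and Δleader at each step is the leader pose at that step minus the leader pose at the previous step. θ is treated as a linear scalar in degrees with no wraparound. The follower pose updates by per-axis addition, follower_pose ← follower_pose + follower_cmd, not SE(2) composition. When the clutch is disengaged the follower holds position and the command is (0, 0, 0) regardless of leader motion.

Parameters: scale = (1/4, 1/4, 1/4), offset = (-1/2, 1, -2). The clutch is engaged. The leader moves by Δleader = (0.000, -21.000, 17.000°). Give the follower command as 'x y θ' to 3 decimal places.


axis x: 1/4·0.000 + -1/2 = -0.500
axis y: 1/4·-21.000 + 1 = -4.250
axis θ: 1/4·17.000 + -2 = 2.250

-0.500 -4.250 2.250


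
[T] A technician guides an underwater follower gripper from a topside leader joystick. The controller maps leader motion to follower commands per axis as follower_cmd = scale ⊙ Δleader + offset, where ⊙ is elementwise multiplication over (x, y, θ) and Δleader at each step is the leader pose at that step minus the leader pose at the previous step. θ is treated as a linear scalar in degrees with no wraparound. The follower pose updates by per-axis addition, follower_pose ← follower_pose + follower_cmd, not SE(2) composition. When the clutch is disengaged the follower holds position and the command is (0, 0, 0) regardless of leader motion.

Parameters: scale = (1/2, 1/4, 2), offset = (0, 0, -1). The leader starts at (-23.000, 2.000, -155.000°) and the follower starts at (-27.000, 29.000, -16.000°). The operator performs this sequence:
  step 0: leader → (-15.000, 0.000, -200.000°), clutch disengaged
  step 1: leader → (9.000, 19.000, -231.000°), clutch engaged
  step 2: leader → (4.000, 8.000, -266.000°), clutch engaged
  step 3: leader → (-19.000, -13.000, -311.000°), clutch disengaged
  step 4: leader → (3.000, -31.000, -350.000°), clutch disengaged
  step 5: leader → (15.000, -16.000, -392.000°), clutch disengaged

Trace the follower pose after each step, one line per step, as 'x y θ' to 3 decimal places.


step 0: Δleader=(8.000, -2.000, -45.000°), disengaged; cmd=(0,0,0) → follower holds at (-27.000, 29.000, -16.000°)
step 1: Δleader=(24.000, 19.000, -31.000°), engaged; cmd=(12.000, 4.750, -63.000°) → follower=(-15.000, 33.750, -79.000°)
step 2: Δleader=(-5.000, -11.000, -35.000°), engaged; cmd=(-2.500, -2.750, -71.000°) → follower=(-17.500, 31.000, -150.000°)
step 3: Δleader=(-23.000, -21.000, -45.000°), disengaged; cmd=(0,0,0) → follower holds at (-17.500, 31.000, -150.000°)
step 4: Δleader=(22.000, -18.000, -39.000°), disengaged; cmd=(0,0,0) → follower holds at (-17.500, 31.000, -150.000°)
step 5: Δleader=(12.000, 15.000, -42.000°), disengaged; cmd=(0,0,0) → follower holds at (-17.500, 31.000, -150.000°)

-27.000 29.000 -16.000
-15.000 33.750 -79.000
-17.500 31.000 -150.000
-17.500 31.000 -150.000
-17.500 31.000 -150.000
-17.500 31.000 -150.000


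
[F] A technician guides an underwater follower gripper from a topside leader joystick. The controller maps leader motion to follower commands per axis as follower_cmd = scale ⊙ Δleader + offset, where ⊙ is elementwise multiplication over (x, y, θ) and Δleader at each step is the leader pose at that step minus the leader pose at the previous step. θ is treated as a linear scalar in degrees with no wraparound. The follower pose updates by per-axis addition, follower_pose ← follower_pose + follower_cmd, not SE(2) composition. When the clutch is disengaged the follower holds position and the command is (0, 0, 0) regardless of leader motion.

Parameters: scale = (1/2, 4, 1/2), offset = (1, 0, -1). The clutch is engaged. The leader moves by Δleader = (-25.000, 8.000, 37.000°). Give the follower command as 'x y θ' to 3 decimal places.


-11.500 32.000 17.500

axis x: 1/2·-25.000 + 1 = -11.500
axis y: 4·8.000 + 0 = 32.000
axis θ: 1/2·37.000 + -1 = 17.500


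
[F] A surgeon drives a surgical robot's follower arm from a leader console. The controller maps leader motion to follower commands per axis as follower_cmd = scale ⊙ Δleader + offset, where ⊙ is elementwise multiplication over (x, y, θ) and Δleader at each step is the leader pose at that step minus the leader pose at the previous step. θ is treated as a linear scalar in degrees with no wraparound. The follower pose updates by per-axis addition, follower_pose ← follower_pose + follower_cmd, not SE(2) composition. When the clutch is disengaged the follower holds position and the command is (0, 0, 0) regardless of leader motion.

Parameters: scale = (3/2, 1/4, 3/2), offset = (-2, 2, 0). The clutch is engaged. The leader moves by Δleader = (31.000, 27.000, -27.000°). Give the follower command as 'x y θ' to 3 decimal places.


axis x: 3/2·31.000 + -2 = 44.500
axis y: 1/4·27.000 + 2 = 8.750
axis θ: 3/2·-27.000 + 0 = -40.500

44.500 8.750 -40.500


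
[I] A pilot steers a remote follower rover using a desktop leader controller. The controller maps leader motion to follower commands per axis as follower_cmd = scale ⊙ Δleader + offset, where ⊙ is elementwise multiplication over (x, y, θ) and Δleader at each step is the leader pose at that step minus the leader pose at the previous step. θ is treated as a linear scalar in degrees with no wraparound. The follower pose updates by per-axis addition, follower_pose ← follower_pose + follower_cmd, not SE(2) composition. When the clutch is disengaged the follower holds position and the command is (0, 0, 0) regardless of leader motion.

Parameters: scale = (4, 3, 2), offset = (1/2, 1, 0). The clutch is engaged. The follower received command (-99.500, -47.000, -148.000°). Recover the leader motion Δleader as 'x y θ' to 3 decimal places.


axis x: (-99.500 − 1/2) / (4) = -25.000
axis y: (-47.000 − 1) / (3) = -16.000
axis θ: (-148.000 − 0) / (2) = -74.000

-25.000 -16.000 -74.000


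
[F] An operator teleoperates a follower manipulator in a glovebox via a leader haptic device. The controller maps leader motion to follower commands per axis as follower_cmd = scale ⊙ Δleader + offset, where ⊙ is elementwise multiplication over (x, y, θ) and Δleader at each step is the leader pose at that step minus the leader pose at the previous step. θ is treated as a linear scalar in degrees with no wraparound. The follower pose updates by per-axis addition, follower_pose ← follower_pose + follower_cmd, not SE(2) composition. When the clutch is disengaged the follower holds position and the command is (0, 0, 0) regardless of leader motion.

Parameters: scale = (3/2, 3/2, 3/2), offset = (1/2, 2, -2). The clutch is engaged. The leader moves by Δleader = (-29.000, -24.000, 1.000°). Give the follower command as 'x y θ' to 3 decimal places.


-43.000 -34.000 -0.500

axis x: 3/2·-29.000 + 1/2 = -43.000
axis y: 3/2·-24.000 + 2 = -34.000
axis θ: 3/2·1.000 + -2 = -0.500


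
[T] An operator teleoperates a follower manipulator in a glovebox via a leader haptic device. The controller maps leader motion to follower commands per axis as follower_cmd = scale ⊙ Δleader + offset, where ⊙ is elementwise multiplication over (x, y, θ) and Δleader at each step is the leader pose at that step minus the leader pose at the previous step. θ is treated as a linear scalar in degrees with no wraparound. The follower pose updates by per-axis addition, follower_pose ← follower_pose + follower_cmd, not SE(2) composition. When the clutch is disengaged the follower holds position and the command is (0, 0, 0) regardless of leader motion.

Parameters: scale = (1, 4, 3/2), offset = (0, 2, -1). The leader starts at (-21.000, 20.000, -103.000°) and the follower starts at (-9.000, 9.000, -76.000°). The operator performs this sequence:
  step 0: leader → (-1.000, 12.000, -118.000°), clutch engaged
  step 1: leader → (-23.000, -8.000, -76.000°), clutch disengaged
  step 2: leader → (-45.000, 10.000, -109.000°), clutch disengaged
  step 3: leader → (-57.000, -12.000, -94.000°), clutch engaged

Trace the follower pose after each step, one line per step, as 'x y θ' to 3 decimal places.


11.000 -21.000 -99.500
11.000 -21.000 -99.500
11.000 -21.000 -99.500
-1.000 -107.000 -78.000

step 0: Δleader=(20.000, -8.000, -15.000°), engaged; cmd=(20.000, -30.000, -23.500°) → follower=(11.000, -21.000, -99.500°)
step 1: Δleader=(-22.000, -20.000, 42.000°), disengaged; cmd=(0,0,0) → follower holds at (11.000, -21.000, -99.500°)
step 2: Δleader=(-22.000, 18.000, -33.000°), disengaged; cmd=(0,0,0) → follower holds at (11.000, -21.000, -99.500°)
step 3: Δleader=(-12.000, -22.000, 15.000°), engaged; cmd=(-12.000, -86.000, 21.500°) → follower=(-1.000, -107.000, -78.000°)


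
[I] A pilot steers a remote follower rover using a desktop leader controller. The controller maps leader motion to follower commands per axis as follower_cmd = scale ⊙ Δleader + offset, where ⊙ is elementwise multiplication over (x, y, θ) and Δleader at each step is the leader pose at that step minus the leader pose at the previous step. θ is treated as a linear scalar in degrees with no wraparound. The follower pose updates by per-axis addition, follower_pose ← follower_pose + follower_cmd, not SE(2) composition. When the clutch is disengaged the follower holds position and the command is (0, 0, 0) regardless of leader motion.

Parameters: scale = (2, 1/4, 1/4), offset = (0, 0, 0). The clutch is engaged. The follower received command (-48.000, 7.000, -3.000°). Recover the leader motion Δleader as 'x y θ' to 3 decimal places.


axis x: (-48.000 − 0) / (2) = -24.000
axis y: (7.000 − 0) / (1/4) = 28.000
axis θ: (-3.000 − 0) / (1/4) = -12.000

-24.000 28.000 -12.000


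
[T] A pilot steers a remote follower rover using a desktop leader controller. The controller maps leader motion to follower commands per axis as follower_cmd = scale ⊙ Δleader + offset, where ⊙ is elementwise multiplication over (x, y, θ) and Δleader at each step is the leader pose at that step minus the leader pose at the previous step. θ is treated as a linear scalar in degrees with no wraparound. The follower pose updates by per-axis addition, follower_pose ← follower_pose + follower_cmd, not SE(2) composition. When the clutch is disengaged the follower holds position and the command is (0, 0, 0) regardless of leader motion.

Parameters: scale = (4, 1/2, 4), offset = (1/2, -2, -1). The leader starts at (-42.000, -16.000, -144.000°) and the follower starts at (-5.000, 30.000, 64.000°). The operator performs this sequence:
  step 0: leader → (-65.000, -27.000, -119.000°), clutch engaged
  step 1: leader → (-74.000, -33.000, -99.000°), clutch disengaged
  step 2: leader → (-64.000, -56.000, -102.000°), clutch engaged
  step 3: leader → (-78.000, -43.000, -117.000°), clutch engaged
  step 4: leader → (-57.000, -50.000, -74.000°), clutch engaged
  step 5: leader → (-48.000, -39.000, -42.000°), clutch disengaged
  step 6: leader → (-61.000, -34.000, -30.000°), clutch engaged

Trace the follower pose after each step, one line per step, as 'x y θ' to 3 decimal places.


-96.500 22.500 163.000
-96.500 22.500 163.000
-56.000 9.000 150.000
-111.500 13.500 89.000
-27.000 8.000 260.000
-27.000 8.000 260.000
-78.500 8.500 307.000

step 0: Δleader=(-23.000, -11.000, 25.000°), engaged; cmd=(-91.500, -7.500, 99.000°) → follower=(-96.500, 22.500, 163.000°)
step 1: Δleader=(-9.000, -6.000, 20.000°), disengaged; cmd=(0,0,0) → follower holds at (-96.500, 22.500, 163.000°)
step 2: Δleader=(10.000, -23.000, -3.000°), engaged; cmd=(40.500, -13.500, -13.000°) → follower=(-56.000, 9.000, 150.000°)
step 3: Δleader=(-14.000, 13.000, -15.000°), engaged; cmd=(-55.500, 4.500, -61.000°) → follower=(-111.500, 13.500, 89.000°)
step 4: Δleader=(21.000, -7.000, 43.000°), engaged; cmd=(84.500, -5.500, 171.000°) → follower=(-27.000, 8.000, 260.000°)
step 5: Δleader=(9.000, 11.000, 32.000°), disengaged; cmd=(0,0,0) → follower holds at (-27.000, 8.000, 260.000°)
step 6: Δleader=(-13.000, 5.000, 12.000°), engaged; cmd=(-51.500, 0.500, 47.000°) → follower=(-78.500, 8.500, 307.000°)


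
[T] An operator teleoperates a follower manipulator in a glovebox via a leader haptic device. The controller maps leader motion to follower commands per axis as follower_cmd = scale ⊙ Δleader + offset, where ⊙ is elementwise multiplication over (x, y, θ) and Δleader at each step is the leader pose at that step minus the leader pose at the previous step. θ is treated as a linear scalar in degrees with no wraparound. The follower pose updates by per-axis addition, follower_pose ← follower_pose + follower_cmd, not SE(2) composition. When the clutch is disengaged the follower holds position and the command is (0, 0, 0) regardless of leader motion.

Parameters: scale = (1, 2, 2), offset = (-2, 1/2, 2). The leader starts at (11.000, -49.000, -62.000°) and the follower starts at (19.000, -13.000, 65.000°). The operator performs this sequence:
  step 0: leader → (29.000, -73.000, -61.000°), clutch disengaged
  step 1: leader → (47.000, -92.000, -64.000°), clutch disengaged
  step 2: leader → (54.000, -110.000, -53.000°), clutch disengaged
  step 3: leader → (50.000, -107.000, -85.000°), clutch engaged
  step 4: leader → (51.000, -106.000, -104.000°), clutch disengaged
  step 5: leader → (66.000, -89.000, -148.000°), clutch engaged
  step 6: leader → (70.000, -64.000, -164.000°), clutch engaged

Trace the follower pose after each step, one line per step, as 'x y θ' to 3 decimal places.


step 0: Δleader=(18.000, -24.000, 1.000°), disengaged; cmd=(0,0,0) → follower holds at (19.000, -13.000, 65.000°)
step 1: Δleader=(18.000, -19.000, -3.000°), disengaged; cmd=(0,0,0) → follower holds at (19.000, -13.000, 65.000°)
step 2: Δleader=(7.000, -18.000, 11.000°), disengaged; cmd=(0,0,0) → follower holds at (19.000, -13.000, 65.000°)
step 3: Δleader=(-4.000, 3.000, -32.000°), engaged; cmd=(-6.000, 6.500, -62.000°) → follower=(13.000, -6.500, 3.000°)
step 4: Δleader=(1.000, 1.000, -19.000°), disengaged; cmd=(0,0,0) → follower holds at (13.000, -6.500, 3.000°)
step 5: Δleader=(15.000, 17.000, -44.000°), engaged; cmd=(13.000, 34.500, -86.000°) → follower=(26.000, 28.000, -83.000°)
step 6: Δleader=(4.000, 25.000, -16.000°), engaged; cmd=(2.000, 50.500, -30.000°) → follower=(28.000, 78.500, -113.000°)

19.000 -13.000 65.000
19.000 -13.000 65.000
19.000 -13.000 65.000
13.000 -6.500 3.000
13.000 -6.500 3.000
26.000 28.000 -83.000
28.000 78.500 -113.000


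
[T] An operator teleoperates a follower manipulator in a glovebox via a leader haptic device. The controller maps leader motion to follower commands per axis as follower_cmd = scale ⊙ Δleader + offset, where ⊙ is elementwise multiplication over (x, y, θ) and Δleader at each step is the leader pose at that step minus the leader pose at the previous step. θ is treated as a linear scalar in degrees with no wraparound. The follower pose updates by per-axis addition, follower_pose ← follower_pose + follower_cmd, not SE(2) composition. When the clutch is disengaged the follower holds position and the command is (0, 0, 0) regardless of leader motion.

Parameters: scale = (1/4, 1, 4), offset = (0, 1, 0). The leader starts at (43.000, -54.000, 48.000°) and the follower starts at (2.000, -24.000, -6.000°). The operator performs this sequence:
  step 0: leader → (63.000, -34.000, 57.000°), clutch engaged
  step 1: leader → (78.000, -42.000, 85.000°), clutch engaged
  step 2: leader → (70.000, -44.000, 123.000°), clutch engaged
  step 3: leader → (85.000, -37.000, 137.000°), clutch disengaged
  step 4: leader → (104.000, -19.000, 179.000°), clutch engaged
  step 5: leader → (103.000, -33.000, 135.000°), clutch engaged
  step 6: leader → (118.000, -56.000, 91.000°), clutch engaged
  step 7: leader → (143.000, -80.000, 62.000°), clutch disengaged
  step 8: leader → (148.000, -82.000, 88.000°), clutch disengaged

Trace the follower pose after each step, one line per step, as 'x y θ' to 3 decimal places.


7.000 -3.000 30.000
10.750 -10.000 142.000
8.750 -11.000 294.000
8.750 -11.000 294.000
13.500 8.000 462.000
13.250 -5.000 286.000
17.000 -27.000 110.000
17.000 -27.000 110.000
17.000 -27.000 110.000

step 0: Δleader=(20.000, 20.000, 9.000°), engaged; cmd=(5.000, 21.000, 36.000°) → follower=(7.000, -3.000, 30.000°)
step 1: Δleader=(15.000, -8.000, 28.000°), engaged; cmd=(3.750, -7.000, 112.000°) → follower=(10.750, -10.000, 142.000°)
step 2: Δleader=(-8.000, -2.000, 38.000°), engaged; cmd=(-2.000, -1.000, 152.000°) → follower=(8.750, -11.000, 294.000°)
step 3: Δleader=(15.000, 7.000, 14.000°), disengaged; cmd=(0,0,0) → follower holds at (8.750, -11.000, 294.000°)
step 4: Δleader=(19.000, 18.000, 42.000°), engaged; cmd=(4.750, 19.000, 168.000°) → follower=(13.500, 8.000, 462.000°)
step 5: Δleader=(-1.000, -14.000, -44.000°), engaged; cmd=(-0.250, -13.000, -176.000°) → follower=(13.250, -5.000, 286.000°)
step 6: Δleader=(15.000, -23.000, -44.000°), engaged; cmd=(3.750, -22.000, -176.000°) → follower=(17.000, -27.000, 110.000°)
step 7: Δleader=(25.000, -24.000, -29.000°), disengaged; cmd=(0,0,0) → follower holds at (17.000, -27.000, 110.000°)
step 8: Δleader=(5.000, -2.000, 26.000°), disengaged; cmd=(0,0,0) → follower holds at (17.000, -27.000, 110.000°)


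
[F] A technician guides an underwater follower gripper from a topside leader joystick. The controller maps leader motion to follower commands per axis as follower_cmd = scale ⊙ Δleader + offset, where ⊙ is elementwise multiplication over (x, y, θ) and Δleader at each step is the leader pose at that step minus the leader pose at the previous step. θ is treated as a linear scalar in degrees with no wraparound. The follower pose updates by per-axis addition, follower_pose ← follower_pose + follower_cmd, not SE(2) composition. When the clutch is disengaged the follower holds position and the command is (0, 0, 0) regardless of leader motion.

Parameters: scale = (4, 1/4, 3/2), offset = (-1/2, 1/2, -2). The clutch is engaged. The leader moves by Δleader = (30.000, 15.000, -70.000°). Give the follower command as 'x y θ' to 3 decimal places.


119.500 4.250 -107.000

axis x: 4·30.000 + -1/2 = 119.500
axis y: 1/4·15.000 + 1/2 = 4.250
axis θ: 3/2·-70.000 + -2 = -107.000


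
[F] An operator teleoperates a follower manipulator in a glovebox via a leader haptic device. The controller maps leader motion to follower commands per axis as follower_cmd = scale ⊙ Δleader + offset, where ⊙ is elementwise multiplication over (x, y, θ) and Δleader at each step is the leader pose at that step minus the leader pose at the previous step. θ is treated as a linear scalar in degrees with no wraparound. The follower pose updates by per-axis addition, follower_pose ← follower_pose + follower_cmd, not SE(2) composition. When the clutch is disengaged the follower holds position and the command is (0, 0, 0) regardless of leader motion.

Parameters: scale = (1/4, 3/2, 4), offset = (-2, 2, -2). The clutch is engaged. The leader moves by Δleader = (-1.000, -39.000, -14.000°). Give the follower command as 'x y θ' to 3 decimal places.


-2.250 -56.500 -58.000

axis x: 1/4·-1.000 + -2 = -2.250
axis y: 3/2·-39.000 + 2 = -56.500
axis θ: 4·-14.000 + -2 = -58.000


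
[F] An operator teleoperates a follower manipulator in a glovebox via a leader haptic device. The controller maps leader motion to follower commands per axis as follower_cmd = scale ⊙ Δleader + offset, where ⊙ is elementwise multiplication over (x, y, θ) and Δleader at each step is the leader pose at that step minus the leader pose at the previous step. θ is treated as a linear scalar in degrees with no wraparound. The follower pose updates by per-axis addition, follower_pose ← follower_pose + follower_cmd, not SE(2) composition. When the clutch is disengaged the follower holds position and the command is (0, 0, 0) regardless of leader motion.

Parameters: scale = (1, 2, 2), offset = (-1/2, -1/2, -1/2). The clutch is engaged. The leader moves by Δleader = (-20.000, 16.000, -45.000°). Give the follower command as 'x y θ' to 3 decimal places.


-20.500 31.500 -90.500

axis x: 1·-20.000 + -1/2 = -20.500
axis y: 2·16.000 + -1/2 = 31.500
axis θ: 2·-45.000 + -1/2 = -90.500


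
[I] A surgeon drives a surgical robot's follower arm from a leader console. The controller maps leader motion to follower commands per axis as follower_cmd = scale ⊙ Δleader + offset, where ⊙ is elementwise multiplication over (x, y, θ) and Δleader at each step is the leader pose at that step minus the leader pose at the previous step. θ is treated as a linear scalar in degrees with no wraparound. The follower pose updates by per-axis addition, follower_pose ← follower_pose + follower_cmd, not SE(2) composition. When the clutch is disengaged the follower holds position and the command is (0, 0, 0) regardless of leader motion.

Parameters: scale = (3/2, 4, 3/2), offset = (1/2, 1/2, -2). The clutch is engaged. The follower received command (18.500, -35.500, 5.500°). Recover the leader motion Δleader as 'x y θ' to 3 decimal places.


12.000 -9.000 5.000

axis x: (18.500 − 1/2) / (3/2) = 12.000
axis y: (-35.500 − 1/2) / (4) = -9.000
axis θ: (5.500 − -2) / (3/2) = 5.000


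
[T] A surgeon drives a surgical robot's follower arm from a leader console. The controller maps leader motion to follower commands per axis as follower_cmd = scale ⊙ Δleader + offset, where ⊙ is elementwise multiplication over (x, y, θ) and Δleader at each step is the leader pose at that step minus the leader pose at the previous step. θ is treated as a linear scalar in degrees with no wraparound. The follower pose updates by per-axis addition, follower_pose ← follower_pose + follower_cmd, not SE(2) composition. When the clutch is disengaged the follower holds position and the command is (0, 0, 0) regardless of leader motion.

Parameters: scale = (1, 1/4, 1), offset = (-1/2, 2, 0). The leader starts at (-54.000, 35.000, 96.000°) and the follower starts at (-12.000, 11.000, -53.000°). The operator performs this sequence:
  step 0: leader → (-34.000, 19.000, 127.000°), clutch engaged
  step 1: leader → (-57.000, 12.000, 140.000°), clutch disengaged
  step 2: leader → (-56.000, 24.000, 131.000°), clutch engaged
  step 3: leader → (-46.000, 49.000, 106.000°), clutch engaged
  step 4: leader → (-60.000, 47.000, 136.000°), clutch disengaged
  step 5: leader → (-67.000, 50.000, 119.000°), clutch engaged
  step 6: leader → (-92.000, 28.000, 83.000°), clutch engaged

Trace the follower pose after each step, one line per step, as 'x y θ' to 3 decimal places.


step 0: Δleader=(20.000, -16.000, 31.000°), engaged; cmd=(19.500, -2.000, 31.000°) → follower=(7.500, 9.000, -22.000°)
step 1: Δleader=(-23.000, -7.000, 13.000°), disengaged; cmd=(0,0,0) → follower holds at (7.500, 9.000, -22.000°)
step 2: Δleader=(1.000, 12.000, -9.000°), engaged; cmd=(0.500, 5.000, -9.000°) → follower=(8.000, 14.000, -31.000°)
step 3: Δleader=(10.000, 25.000, -25.000°), engaged; cmd=(9.500, 8.250, -25.000°) → follower=(17.500, 22.250, -56.000°)
step 4: Δleader=(-14.000, -2.000, 30.000°), disengaged; cmd=(0,0,0) → follower holds at (17.500, 22.250, -56.000°)
step 5: Δleader=(-7.000, 3.000, -17.000°), engaged; cmd=(-7.500, 2.750, -17.000°) → follower=(10.000, 25.000, -73.000°)
step 6: Δleader=(-25.000, -22.000, -36.000°), engaged; cmd=(-25.500, -3.500, -36.000°) → follower=(-15.500, 21.500, -109.000°)

7.500 9.000 -22.000
7.500 9.000 -22.000
8.000 14.000 -31.000
17.500 22.250 -56.000
17.500 22.250 -56.000
10.000 25.000 -73.000
-15.500 21.500 -109.000
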